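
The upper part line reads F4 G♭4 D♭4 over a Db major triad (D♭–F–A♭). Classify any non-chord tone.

The harmony at that moment is D♭ major triad (D♭, F, A♭); G♭4 is not a chord tone.
It is approached by step up from F4 and left by leap down to D♭4.
Step in, leap out — an escape tone.

G♭4 is an escape tone.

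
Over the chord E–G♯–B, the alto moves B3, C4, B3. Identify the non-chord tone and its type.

The harmony at that moment is E major triad (E, G♯, B); C4 is not a chord tone.
It is approached by step up from B3 and left by step down to B3.
Step away and step back to the same note — a neighbor tone (upper neighbor).

C4 is a neighbor tone.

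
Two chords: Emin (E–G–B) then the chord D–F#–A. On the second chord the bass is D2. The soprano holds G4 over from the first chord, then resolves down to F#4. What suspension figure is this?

At the second chord the bass is D2. The suspended G4 lies a fourth above the bass; after resolving down by step to F#4, the interval above the bass becomes a third.
Suspension figures are named by those two intervals: 4–3.

4–3 suspension.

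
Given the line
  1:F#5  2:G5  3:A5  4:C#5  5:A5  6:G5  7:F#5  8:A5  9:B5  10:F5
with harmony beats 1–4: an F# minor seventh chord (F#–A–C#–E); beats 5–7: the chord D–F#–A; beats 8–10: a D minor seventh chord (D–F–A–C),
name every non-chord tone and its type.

The harmony at that moment is F# minor seventh chord (F#, A, C#, E); G5 is not a chord tone.
It is approached by step up from F#5 and left by step up to A5.
Step in, step out in the same direction — a passing tone.
The harmony at that moment is D major triad (D, F#, A); G5 is not a chord tone.
It is approached by step down from A5 and left by step down to F#5.
Step in, step out in the same direction — a passing tone.
The harmony at that moment is D minor seventh chord (D, F, A, C); B5 is not a chord tone.
It is approached by step up from A5 and left by leap down to F5.
Step in, leap out — an escape tone.

G5 (beat 2) — passing tone; G5 (beat 6) — passing tone; B5 (beat 9) — escape tone.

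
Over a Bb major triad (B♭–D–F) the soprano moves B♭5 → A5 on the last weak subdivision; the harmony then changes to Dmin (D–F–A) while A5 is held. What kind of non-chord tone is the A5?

A5 is an anticipation.

The harmony at that moment is B♭ major triad (B♭, D, F); A5 is not a chord tone.
It is approached by step down from B♭5 and then sustained as the same pitch into the next harmony.
Arriving early and becoming a chord tone when the harmony changes — an anticipation.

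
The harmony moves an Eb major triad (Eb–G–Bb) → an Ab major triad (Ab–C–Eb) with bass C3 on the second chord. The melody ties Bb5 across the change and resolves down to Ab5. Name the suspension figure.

At the second chord the bass is C3. The suspended Bb5 lies a seventh above the bass; after resolving down by step to Ab5, the interval above the bass becomes a sixth.
Suspension figures are named by those two intervals: 7–6.

7–6 suspension.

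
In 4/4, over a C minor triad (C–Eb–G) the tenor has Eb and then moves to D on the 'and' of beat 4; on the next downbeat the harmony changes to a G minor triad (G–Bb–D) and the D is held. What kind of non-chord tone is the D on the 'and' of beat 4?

The harmony at that moment is C minor triad (C, Eb, G); D is not a chord tone.
It is approached by step down from Eb and then sustained as the same pitch into the next harmony.
Arriving early and becoming a chord tone when the harmony changes — an anticipation.

Anticipation.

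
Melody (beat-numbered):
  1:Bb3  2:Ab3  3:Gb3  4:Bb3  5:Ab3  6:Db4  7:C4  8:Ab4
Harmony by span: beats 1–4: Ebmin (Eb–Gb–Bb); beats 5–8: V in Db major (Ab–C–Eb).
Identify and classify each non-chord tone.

The harmony at that moment is Eb minor triad (Eb, Gb, Bb); Ab3 is not a chord tone.
It is approached by step down from Bb3 and left by step down to Gb3.
Step in, step out in the same direction — a passing tone.
The harmony at that moment is Ab major triad (Ab, C, Eb); Db4 is not a chord tone.
It is approached by leap up from Ab3 and left by step down to C4.
Leap in, step out — an appoggiatura.

Ab3 (beat 2) — passing tone; Db4 (beat 6) — appoggiatura.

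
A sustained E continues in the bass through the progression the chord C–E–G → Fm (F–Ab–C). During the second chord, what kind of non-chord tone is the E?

Pedal tone (pedal point).

The harmony at that moment is F minor triad (F, Ab, C); E is not a chord tone.
It is held over (the same pitch as the preceding E) and then sustained as the same pitch into the next harmony.
Sustained through a change of harmony — a pedal tone.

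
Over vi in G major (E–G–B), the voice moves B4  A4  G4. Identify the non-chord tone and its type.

A4 is a passing tone.

The harmony at that moment is E minor triad (E, G, B); A4 is not a chord tone.
It is approached by step down from B4 and left by step down to G4.
Step in, step out in the same direction — a passing tone.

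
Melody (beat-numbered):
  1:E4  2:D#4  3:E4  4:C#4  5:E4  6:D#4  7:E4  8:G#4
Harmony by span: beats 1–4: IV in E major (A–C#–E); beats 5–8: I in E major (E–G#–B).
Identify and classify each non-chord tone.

The harmony at that moment is A major triad (A, C#, E); D#4 is not a chord tone.
It is approached by step down from E4 and left by step up to E4.
Step away and step back to the same note — a neighbor tone (lower neighbor).
The harmony at that moment is E major triad (E, G#, B); D#4 is not a chord tone.
It is approached by step down from E4 and left by step up to E4.
Step away and step back to the same note — a neighbor tone (lower neighbor).

D#4 (beat 2) — neighbor tone; D#4 (beat 6) — neighbor tone.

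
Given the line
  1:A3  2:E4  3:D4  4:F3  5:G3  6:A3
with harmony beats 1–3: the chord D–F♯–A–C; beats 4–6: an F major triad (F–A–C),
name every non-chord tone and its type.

The harmony at that moment is D dominant seventh chord (D, F♯, A, C); E4 is not a chord tone.
It is approached by leap up from A3 and left by step down to D4.
Leap in, step out — an appoggiatura.
The harmony at that moment is F major triad (F, A, C); G3 is not a chord tone.
It is approached by step up from F3 and left by step up to A3.
Step in, step out in the same direction — a passing tone.

E4 (beat 2) — appoggiatura; G3 (beat 5) — passing tone.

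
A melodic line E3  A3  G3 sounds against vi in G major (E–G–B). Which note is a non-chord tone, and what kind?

A3 is an appoggiatura.

The harmony at that moment is E minor triad (E, G, B); A3 is not a chord tone.
It is approached by leap up from E3 and left by step down to G3.
Leap in, step out — an appoggiatura.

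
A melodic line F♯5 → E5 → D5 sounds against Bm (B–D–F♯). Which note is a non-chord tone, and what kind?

E5 is a passing tone.

The harmony at that moment is B minor triad (B, D, F♯); E5 is not a chord tone.
It is approached by step down from F♯5 and left by step down to D5.
Step in, step out in the same direction — a passing tone.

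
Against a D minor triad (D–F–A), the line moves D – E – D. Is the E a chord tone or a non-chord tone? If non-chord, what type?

The harmony at that moment is D minor triad (D, F, A); E is not a chord tone.
It is approached by step up from D and left by step down to D.
Step away and step back to the same note — a neighbor tone (upper neighbor).

Non-chord tone — a neighbor tone.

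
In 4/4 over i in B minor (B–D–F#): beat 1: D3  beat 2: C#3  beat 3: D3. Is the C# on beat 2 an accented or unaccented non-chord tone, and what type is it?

The harmony at that moment is B minor triad (B, D, F#); C#3 is not a chord tone.
It is approached by step down from D3 and left by step up to D3.
Step away and step back to the same note — a neighbor tone (lower neighbor).
It falls on a weak beat, so it is unaccented.

Unaccented neighbor tone.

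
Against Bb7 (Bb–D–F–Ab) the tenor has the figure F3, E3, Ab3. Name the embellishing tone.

The harmony at that moment is Bb dominant seventh chord (Bb, D, F, Ab); E3 is not a chord tone.
It is approached by step down from F3 and left by leap up to Ab3.
Step in, leap out — an escape tone.

E3 is an escape tone.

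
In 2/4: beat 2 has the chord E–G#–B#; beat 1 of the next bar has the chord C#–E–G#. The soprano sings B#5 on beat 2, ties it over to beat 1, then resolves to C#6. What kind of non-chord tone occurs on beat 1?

Retardation.

The harmony at that moment is C# minor triad (C#, E, G#); B#5 is not a chord tone.
It is held over (the same pitch as the preceding B#5) and left by step up to C#6.
Held over from the previous chord and resolving up by step — a retardation.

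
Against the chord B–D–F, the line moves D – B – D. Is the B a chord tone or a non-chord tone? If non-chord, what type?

B diminished triad contains B, D, F; B is the root, so it is a chord tone.

Chord tone (the root of B diminished triad).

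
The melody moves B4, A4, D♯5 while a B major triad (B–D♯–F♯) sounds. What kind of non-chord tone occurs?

A4 is an escape tone.

The harmony at that moment is B major triad (B, D♯, F♯); A4 is not a chord tone.
It is approached by step down from B4 and left by leap up to D♯5.
Step in, leap out — an escape tone.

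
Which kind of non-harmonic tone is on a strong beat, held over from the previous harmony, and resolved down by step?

Suspension.

Approach: by preparation — the pitch is first a chord tone, then held (tied or repeated) while the harmony changes under it. Departure: down by step. Metric position: strong.
A prepared dissonance that resolves downward by step — a suspension. (The same figure resolving upward would be a retardation.)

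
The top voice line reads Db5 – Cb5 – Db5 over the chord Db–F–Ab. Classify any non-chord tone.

Cb5 is a neighbor tone.

The harmony at that moment is Db major triad (Db, F, Ab); Cb5 is not a chord tone.
It is approached by step down from Db5 and left by step up to Db5.
Step away and step back to the same note — a neighbor tone (lower neighbor).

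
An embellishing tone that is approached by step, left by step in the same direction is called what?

Passing tone.

Approach: by step. Departure: by step, continuing in the same direction.
Stepwise on both sides with no change of direction means the note fills in the space between two different chord tones — a passing tone. (Had it turned back to its starting note it would be a neighbor tone instead.)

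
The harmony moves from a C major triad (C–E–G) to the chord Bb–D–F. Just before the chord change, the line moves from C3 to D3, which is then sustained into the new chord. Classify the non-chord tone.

The harmony at that moment is C major triad (C, E, G); D3 is not a chord tone.
It is approached by step up from C3 and then sustained as the same pitch into the next harmony.
Arriving early and becoming a chord tone when the harmony changes — an anticipation.

D3 is an anticipation.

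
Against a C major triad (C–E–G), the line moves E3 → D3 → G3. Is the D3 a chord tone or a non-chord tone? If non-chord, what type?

Non-chord tone — an escape tone.

The harmony at that moment is C major triad (C, E, G); D3 is not a chord tone.
It is approached by step down from E3 and left by leap up to G3.
Step in, leap out — an escape tone.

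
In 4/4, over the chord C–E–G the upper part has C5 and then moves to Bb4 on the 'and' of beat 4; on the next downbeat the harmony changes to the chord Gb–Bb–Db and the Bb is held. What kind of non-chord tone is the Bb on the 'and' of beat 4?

Anticipation.

The harmony at that moment is C major triad (C, E, G); Bb4 is not a chord tone.
It is approached by step down from C5 and then sustained as the same pitch into the next harmony.
Arriving early and becoming a chord tone when the harmony changes — an anticipation.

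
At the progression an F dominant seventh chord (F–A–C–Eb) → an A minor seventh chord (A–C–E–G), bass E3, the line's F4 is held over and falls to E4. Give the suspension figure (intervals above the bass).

9–8 suspension.

At the second chord the bass is E3. The suspended F4 lies a ninth above the bass; after resolving down by step to E4, the interval above the bass becomes an octave.
Suspension figures are named by those two intervals: 9–8.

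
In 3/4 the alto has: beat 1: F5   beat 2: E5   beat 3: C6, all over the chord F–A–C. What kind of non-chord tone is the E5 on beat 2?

The harmony at that moment is F major triad (F, A, C); E5 is not a chord tone.
It is approached by step down from F5 and left by leap up to C6.
Step in, leap out, on a weak beat — an escape tone.

Escape tone.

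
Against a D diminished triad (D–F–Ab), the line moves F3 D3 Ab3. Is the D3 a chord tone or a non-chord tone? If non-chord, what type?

D diminished triad contains D, F, Ab; D is the root, so it is a chord tone.

Chord tone (the root of D diminished triad).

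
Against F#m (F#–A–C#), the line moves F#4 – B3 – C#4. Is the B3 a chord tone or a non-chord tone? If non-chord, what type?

The harmony at that moment is F# minor triad (F#, A, C#); B3 is not a chord tone.
It is approached by leap down from F#4 and left by step up to C#4.
Leap in, step out — an appoggiatura.

Non-chord tone — an appoggiatura.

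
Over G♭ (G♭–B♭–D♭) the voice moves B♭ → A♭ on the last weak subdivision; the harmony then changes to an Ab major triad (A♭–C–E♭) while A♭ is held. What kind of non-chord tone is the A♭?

The harmony at that moment is G♭ major triad (G♭, B♭, D♭); A♭ is not a chord tone.
It is approached by step down from B♭ and then sustained as the same pitch into the next harmony.
Arriving early and becoming a chord tone when the harmony changes — an anticipation.

A♭ is an anticipation.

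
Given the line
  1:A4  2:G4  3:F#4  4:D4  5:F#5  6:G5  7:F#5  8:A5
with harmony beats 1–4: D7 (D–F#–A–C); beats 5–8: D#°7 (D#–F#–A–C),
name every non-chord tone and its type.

The harmony at that moment is D dominant seventh chord (D, F#, A, C); G4 is not a chord tone.
It is approached by step down from A4 and left by step down to F#4.
Step in, step out in the same direction — a passing tone.
The harmony at that moment is D# diminished seventh chord (D#, F#, A, C); G5 is not a chord tone.
It is approached by step up from F#5 and left by step down to F#5.
Step away and step back to the same note — a neighbor tone (upper neighbor).

G4 (beat 2) — passing tone; G5 (beat 6) — neighbor tone.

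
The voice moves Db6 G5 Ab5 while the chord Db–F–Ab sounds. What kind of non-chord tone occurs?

G5 is an appoggiatura.

The harmony at that moment is Db major triad (Db, F, Ab); G5 is not a chord tone.
It is approached by leap down from Db6 and left by step up to Ab5.
Leap in, step out — an appoggiatura.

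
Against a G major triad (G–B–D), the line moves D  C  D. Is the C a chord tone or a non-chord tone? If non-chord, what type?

The harmony at that moment is G major triad (G, B, D); C is not a chord tone.
It is approached by step down from D and left by step up to D.
Step away and step back to the same note — a neighbor tone (lower neighbor).

Non-chord tone — a neighbor tone.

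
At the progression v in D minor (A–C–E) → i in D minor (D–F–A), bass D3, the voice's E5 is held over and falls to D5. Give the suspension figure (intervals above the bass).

9–8 suspension.

At the second chord the bass is D3. The suspended E5 lies a ninth above the bass; after resolving down by step to D5, the interval above the bass becomes an octave.
Suspension figures are named by those two intervals: 9–8.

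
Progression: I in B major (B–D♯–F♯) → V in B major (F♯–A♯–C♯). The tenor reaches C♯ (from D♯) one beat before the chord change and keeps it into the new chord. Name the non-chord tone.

C♯ is an anticipation.

The harmony at that moment is B major triad (B, D♯, F♯); C♯ is not a chord tone.
It is approached by step down from D♯ and then sustained as the same pitch into the next harmony.
Arriving early and becoming a chord tone when the harmony changes — an anticipation.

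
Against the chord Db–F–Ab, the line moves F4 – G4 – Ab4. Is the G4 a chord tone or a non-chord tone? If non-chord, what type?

Non-chord tone — a passing tone.

The harmony at that moment is Db major triad (Db, F, Ab); G4 is not a chord tone.
It is approached by step up from F4 and left by step up to Ab4.
Step in, step out in the same direction — a passing tone.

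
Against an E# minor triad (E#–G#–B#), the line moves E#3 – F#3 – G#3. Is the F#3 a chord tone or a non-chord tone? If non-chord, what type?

Non-chord tone — a passing tone.

The harmony at that moment is E# minor triad (E#, G#, B#); F#3 is not a chord tone.
It is approached by step up from E#3 and left by step up to G#3.
Step in, step out in the same direction — a passing tone.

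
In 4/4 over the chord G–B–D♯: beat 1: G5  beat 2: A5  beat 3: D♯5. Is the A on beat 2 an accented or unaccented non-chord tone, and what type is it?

The harmony at that moment is G augmented triad (G, B, D♯); A5 is not a chord tone.
It is approached by step up from G5 and left by leap down to D♯5.
Step in, leap out — an escape tone.
It falls on a weak beat, so it is unaccented.

Unaccented escape tone.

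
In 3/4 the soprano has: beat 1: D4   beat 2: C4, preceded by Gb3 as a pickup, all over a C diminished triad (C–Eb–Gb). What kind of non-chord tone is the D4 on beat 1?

The harmony at that moment is C diminished triad (C, Eb, Gb); D4 is not a chord tone.
It is approached by leap up from Gb3 and left by step down to C4.
Leap in, step out, metrically accented — an appoggiatura.

Appoggiatura.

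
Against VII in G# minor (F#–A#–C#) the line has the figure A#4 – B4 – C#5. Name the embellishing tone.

The harmony at that moment is F# major triad (F#, A#, C#); B4 is not a chord tone.
It is approached by step up from A#4 and left by step up to C#5.
Step in, step out in the same direction — a passing tone.

B4 is a passing tone.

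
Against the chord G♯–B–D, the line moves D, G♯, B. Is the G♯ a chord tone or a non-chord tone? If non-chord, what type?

Chord tone (the root of G# diminished triad).

G# diminished triad contains G♯, B, D; G♯ is the root, so it is a chord tone.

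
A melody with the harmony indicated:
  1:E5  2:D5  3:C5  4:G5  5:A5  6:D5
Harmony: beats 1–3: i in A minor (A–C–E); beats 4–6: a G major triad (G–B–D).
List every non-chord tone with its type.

The harmony at that moment is A minor triad (A, C, E); D5 is not a chord tone.
It is approached by step down from E5 and left by step down to C5.
Step in, step out in the same direction — a passing tone.
The harmony at that moment is G major triad (G, B, D); A5 is not a chord tone.
It is approached by step up from G5 and left by leap down to D5.
Step in, leap out — an escape tone.

D5 (beat 2) — passing tone; A5 (beat 5) — escape tone.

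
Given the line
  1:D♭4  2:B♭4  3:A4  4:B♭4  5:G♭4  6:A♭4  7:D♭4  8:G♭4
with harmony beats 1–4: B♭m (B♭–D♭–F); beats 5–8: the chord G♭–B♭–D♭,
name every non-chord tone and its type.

A4 (beat 3) — neighbor tone; A♭4 (beat 6) — escape tone.

The harmony at that moment is B♭ minor triad (B♭, D♭, F); A4 is not a chord tone.
It is approached by step down from B♭4 and left by step up to B♭4.
Step away and step back to the same note — a neighbor tone (lower neighbor).
The harmony at that moment is G♭ major triad (G♭, B♭, D♭); A♭4 is not a chord tone.
It is approached by step up from G♭4 and left by leap down to D♭4.
Step in, leap out — an escape tone.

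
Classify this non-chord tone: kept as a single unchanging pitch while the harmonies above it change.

Pedal tone.

Approach: none. Departure: none — a single pitch is sustained while the chords change around it, passing through harmonies that do not contain it.
No melodic motion at all; the dissonance is created entirely by the moving harmonies against the stationary note — a pedal tone (pedal point).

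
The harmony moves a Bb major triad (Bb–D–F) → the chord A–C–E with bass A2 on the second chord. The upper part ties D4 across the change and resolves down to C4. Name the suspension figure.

4–3 suspension.

At the second chord the bass is A2. The suspended D4 lies a fourth above the bass; after resolving down by step to C4, the interval above the bass becomes a third.
Suspension figures are named by those two intervals: 4–3.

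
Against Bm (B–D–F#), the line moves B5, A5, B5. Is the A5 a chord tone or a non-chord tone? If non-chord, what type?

Non-chord tone — a neighbor tone.

The harmony at that moment is B minor triad (B, D, F#); A5 is not a chord tone.
It is approached by step down from B5 and left by step up to B5.
Step away and step back to the same note — a neighbor tone (lower neighbor).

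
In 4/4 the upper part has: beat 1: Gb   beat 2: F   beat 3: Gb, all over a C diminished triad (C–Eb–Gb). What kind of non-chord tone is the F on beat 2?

Lower neighbor tone.

The harmony at that moment is C diminished triad (C, Eb, Gb); F is not a chord tone.
It is approached by step down from Gb and left by step up to Gb.
Step away and step back to the same note — a neighbor tone (lower neighbor).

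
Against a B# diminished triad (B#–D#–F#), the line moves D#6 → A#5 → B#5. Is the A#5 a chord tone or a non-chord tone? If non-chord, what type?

Non-chord tone — an appoggiatura.

The harmony at that moment is B# diminished triad (B#, D#, F#); A#5 is not a chord tone.
It is approached by leap down from D#6 and left by step up to B#5.
Leap in, step out — an appoggiatura.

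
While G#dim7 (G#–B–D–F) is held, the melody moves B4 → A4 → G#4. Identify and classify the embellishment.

A4 is a passing tone.

The harmony at that moment is G# diminished seventh chord (G#, B, D, F); A4 is not a chord tone.
It is approached by step down from B4 and left by step down to G#4.
Step in, step out in the same direction — a passing tone.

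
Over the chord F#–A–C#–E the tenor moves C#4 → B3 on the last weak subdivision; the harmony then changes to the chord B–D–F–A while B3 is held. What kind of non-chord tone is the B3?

The harmony at that moment is F# minor seventh chord (F#, A, C#, E); B3 is not a chord tone.
It is approached by step down from C#4 and then sustained as the same pitch into the next harmony.
Arriving early and becoming a chord tone when the harmony changes — an anticipation.

B3 is an anticipation.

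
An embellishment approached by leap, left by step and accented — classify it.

Appoggiatura.

Approach: by leap. Departure: by step. Metric position: strong.
Leap in, step out, in a metrically strong position — an appoggiatura. (It is the mirror image of the escape tone, which steps in and leaps out from a weak position.)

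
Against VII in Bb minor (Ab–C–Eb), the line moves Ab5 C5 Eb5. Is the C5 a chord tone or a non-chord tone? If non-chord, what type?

Ab major triad contains Ab, C, Eb; C is the third, so it is a chord tone.

Chord tone (the third of Ab major triad).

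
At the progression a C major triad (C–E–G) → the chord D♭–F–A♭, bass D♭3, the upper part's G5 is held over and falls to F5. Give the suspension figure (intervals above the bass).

At the second chord the bass is D♭3. The suspended G5 lies a fourth above the bass; after resolving down by step to F5, the interval above the bass becomes a third.
Suspension figures are named by those two intervals: 4–3.

4–3 suspension.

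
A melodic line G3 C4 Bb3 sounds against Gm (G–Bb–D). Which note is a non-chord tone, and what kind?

The harmony at that moment is G minor triad (G, Bb, D); C4 is not a chord tone.
It is approached by leap up from G3 and left by step down to Bb3.
Leap in, step out — an appoggiatura.

C4 is an appoggiatura.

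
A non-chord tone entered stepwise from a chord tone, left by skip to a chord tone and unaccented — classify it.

Escape tone.

Approach: by step. Departure: by leap. Metric position: weak.
Step in, leap out, from a weak position — an escape tone (échappée). (It is the mirror image of the appoggiatura, which leaps in and steps out on a strong beat.)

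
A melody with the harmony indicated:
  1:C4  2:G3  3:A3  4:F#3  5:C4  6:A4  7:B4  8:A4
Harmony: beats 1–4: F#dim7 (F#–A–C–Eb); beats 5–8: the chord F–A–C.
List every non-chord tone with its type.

G3 (beat 2) — appoggiatura; B4 (beat 7) — neighbor tone.

The harmony at that moment is F# diminished seventh chord (F#, A, C, Eb); G3 is not a chord tone.
It is approached by leap down from C4 and left by step up to A3.
Leap in, step out — an appoggiatura.
The harmony at that moment is F major triad (F, A, C); B4 is not a chord tone.
It is approached by step up from A4 and left by step down to A4.
Step away and step back to the same note — a neighbor tone (upper neighbor).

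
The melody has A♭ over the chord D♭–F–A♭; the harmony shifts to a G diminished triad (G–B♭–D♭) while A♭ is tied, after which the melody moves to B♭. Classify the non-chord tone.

The harmony at that moment is G diminished triad (G, B♭, D♭); A♭ is not a chord tone.
It is held over (the same pitch as the preceding A♭) and left by step up to B♭.
Held over from the previous chord and resolving up by step — a retardation.

A♭ is a retardation.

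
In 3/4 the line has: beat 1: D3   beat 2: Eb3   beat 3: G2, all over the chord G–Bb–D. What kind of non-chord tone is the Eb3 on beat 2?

The harmony at that moment is G minor triad (G, Bb, D); Eb3 is not a chord tone.
It is approached by step up from D3 and left by leap down to G2.
Step in, leap out, on a weak beat — an escape tone.

Escape tone.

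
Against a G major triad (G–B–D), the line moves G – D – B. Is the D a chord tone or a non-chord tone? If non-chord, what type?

G major triad contains G, B, D; D is the fifth, so it is a chord tone.

Chord tone (the fifth of G major triad).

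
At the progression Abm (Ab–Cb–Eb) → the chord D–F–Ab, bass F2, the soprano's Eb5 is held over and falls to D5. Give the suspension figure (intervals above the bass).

At the second chord the bass is F2. The suspended Eb5 lies a seventh above the bass; after resolving down by step to D5, the interval above the bass becomes a sixth.
Suspension figures are named by those two intervals: 7–6.

7–6 suspension.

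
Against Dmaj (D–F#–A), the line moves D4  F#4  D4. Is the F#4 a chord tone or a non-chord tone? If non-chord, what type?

D major triad contains D, F#, A; F# is the third, so it is a chord tone.

Chord tone (the third of D major triad).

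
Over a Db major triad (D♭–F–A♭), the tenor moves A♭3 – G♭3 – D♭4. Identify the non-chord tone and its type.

The harmony at that moment is D♭ major triad (D♭, F, A♭); G♭3 is not a chord tone.
It is approached by step down from A♭3 and left by leap up to D♭4.
Step in, leap out — an escape tone.

G♭3 is an escape tone.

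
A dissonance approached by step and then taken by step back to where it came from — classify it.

Neighbor tone.

Approach: by step. Departure: by step in the opposite direction, back to the starting pitch.
Stepwise on both sides but reversing to return to the same chord tone — a neighbor tone. (Had it continued onward in the same direction it would be a passing tone instead.)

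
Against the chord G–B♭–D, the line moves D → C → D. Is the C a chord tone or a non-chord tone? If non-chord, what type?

Non-chord tone — a neighbor tone.

The harmony at that moment is G minor triad (G, B♭, D); C is not a chord tone.
It is approached by step down from D and left by step up to D.
Step away and step back to the same note — a neighbor tone (lower neighbor).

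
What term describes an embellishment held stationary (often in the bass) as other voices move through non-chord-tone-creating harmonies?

Pedal tone.

Approach: none. Departure: none — a single pitch is sustained while the chords change around it, passing through harmonies that do not contain it.
No melodic motion at all; the dissonance is created entirely by the moving harmonies against the stationary note — a pedal tone (pedal point).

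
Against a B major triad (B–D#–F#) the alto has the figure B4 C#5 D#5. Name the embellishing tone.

C#5 is a passing tone.

The harmony at that moment is B major triad (B, D#, F#); C#5 is not a chord tone.
It is approached by step up from B4 and left by step up to D#5.
Step in, step out in the same direction — a passing tone.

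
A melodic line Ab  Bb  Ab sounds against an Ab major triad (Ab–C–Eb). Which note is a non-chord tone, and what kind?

The harmony at that moment is Ab major triad (Ab, C, Eb); Bb is not a chord tone.
It is approached by step up from Ab and left by step down to Ab.
Step away and step back to the same note — a neighbor tone (upper neighbor).

Bb is a neighbor tone.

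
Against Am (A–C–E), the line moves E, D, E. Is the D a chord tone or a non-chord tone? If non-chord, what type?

Non-chord tone — a neighbor tone.

The harmony at that moment is A minor triad (A, C, E); D is not a chord tone.
It is approached by step down from E and left by step up to E.
Step away and step back to the same note — a neighbor tone (lower neighbor).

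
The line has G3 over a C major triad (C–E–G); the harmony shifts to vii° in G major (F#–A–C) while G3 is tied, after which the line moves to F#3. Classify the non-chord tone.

The harmony at that moment is F# diminished triad (F#, A, C); G3 is not a chord tone.
It is held over (the same pitch as the preceding G3) and left by step down to F#3.
Held over from the previous chord and resolving down by step — a suspension.

G3 is a suspension.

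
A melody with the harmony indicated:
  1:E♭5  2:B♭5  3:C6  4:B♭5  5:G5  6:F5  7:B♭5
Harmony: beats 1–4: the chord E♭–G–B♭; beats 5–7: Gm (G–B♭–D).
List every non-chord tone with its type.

The harmony at that moment is E♭ major triad (E♭, G, B♭); C6 is not a chord tone.
It is approached by step up from B♭5 and left by step down to B♭5.
Step away and step back to the same note — a neighbor tone (upper neighbor).
The harmony at that moment is G minor triad (G, B♭, D); F5 is not a chord tone.
It is approached by step down from G5 and left by leap up to B♭5.
Step in, leap out — an escape tone.

C6 (beat 3) — neighbor tone; F5 (beat 6) — escape tone.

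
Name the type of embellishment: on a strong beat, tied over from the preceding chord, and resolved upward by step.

Retardation.

Approach: by preparation — the pitch is first a chord tone, then held (tied or repeated) while the harmony changes under it. Departure: up by step. Metric position: strong.
A prepared dissonance that resolves upward by step — a retardation. (The same figure resolving downward would be a suspension.)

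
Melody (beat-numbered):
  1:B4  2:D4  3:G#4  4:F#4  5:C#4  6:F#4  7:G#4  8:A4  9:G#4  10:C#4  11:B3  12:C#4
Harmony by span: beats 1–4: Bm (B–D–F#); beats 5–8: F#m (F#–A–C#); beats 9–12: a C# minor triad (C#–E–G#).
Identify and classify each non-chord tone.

G#4 (beat 3) — appoggiatura; G#4 (beat 7) — passing tone; B3 (beat 11) — neighbor tone.

The harmony at that moment is B minor triad (B, D, F#); G#4 is not a chord tone.
It is approached by leap up from D4 and left by step down to F#4.
Leap in, step out — an appoggiatura.
The harmony at that moment is F# minor triad (F#, A, C#); G#4 is not a chord tone.
It is approached by step up from F#4 and left by step up to A4.
Step in, step out in the same direction — a passing tone.
The harmony at that moment is C# minor triad (C#, E, G#); B3 is not a chord tone.
It is approached by step down from C#4 and left by step up to C#4.
Step away and step back to the same note — a neighbor tone (lower neighbor).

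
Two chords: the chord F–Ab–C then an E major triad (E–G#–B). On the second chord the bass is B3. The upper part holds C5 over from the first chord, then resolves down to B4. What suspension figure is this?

At the second chord the bass is B3. The suspended C5 lies a ninth above the bass; after resolving down by step to B4, the interval above the bass becomes an octave.
Suspension figures are named by those two intervals: 9–8.

9–8 suspension.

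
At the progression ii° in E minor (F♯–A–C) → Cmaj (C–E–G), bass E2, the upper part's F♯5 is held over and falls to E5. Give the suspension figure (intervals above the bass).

At the second chord the bass is E2. The suspended F♯5 lies a ninth above the bass; after resolving down by step to E5, the interval above the bass becomes an octave.
Suspension figures are named by those two intervals: 9–8.

9–8 suspension.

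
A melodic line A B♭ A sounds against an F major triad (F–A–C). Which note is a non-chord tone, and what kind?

B♭ is a neighbor tone.

The harmony at that moment is F major triad (F, A, C); B♭ is not a chord tone.
It is approached by step up from A and left by step down to A.
Step away and step back to the same note — a neighbor tone (upper neighbor).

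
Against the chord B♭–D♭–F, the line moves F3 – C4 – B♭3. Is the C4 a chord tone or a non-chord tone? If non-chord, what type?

The harmony at that moment is B♭ minor triad (B♭, D♭, F); C4 is not a chord tone.
It is approached by leap up from F3 and left by step down to B♭3.
Leap in, step out — an appoggiatura.

Non-chord tone — an appoggiatura.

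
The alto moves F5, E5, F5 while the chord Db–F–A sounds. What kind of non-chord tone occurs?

E5 is a neighbor tone.

The harmony at that moment is Db augmented triad (Db, F, A); E5 is not a chord tone.
It is approached by step down from F5 and left by step up to F5.
Step away and step back to the same note — a neighbor tone (lower neighbor).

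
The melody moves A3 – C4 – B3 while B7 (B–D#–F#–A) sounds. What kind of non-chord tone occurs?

The harmony at that moment is B dominant seventh chord (B, D#, F#, A); C4 is not a chord tone.
It is approached by leap up from A3 and left by step down to B3.
Leap in, step out — an appoggiatura.

C4 is an appoggiatura.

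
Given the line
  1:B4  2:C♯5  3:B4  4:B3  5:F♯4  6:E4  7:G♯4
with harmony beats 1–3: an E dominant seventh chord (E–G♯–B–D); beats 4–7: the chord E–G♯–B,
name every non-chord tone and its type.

The harmony at that moment is E dominant seventh chord (E, G♯, B, D); C♯5 is not a chord tone.
It is approached by step up from B4 and left by step down to B4.
Step away and step back to the same note — a neighbor tone (upper neighbor).
The harmony at that moment is E major triad (E, G♯, B); F♯4 is not a chord tone.
It is approached by leap up from B3 and left by step down to E4.
Leap in, step out — an appoggiatura.

C♯5 (beat 2) — neighbor tone; F♯4 (beat 5) — appoggiatura.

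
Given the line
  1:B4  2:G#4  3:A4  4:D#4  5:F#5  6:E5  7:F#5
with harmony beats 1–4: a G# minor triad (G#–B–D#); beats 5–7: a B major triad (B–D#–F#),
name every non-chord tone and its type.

A4 (beat 3) — escape tone; E5 (beat 6) — neighbor tone.

The harmony at that moment is G# minor triad (G#, B, D#); A4 is not a chord tone.
It is approached by step up from G#4 and left by leap down to D#4.
Step in, leap out — an escape tone.
The harmony at that moment is B major triad (B, D#, F#); E5 is not a chord tone.
It is approached by step down from F#5 and left by step up to F#5.
Step away and step back to the same note — a neighbor tone (lower neighbor).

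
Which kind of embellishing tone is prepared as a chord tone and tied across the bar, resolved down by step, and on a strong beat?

Suspension.

Approach: by preparation — the pitch is first a chord tone, then held (tied or repeated) while the harmony changes under it. Departure: down by step. Metric position: strong.
A prepared dissonance that resolves downward by step — a suspension. (The same figure resolving upward would be a retardation.)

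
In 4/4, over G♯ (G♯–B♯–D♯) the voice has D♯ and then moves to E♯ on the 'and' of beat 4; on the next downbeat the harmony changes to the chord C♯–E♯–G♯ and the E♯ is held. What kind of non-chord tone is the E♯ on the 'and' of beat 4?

Anticipation.

The harmony at that moment is G♯ major triad (G♯, B♯, D♯); E♯ is not a chord tone.
It is approached by step up from D♯ and then sustained as the same pitch into the next harmony.
Arriving early and becoming a chord tone when the harmony changes — an anticipation.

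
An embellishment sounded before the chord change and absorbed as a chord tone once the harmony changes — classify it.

Anticipation.

Approach: ahead of the chord change (typically by step), so it is dissonant against the current harmony. Departure: none — the same pitch is restated or held and is a chord tone of the new harmony.
Dissonant first, consonant once the harmony catches up: the note simply arrives early — an anticipation. (The reverse timing, consonant first and dissonant after the change, would be a suspension or retardation.)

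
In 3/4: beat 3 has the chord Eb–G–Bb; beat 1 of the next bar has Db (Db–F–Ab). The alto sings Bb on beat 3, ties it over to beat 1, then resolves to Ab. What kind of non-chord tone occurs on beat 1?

Suspension.

The harmony at that moment is Db major triad (Db, F, Ab); Bb is not a chord tone.
It is held over (the same pitch as the preceding Bb) and left by step down to Ab.
Held over from the previous chord and resolving down by step — a suspension.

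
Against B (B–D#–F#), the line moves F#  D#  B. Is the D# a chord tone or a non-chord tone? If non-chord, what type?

Chord tone (the third of B major triad).

B major triad contains B, D#, F#; D# is the third, so it is a chord tone.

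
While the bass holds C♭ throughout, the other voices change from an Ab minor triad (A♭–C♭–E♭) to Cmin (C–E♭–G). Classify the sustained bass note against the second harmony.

The harmony at that moment is C minor triad (C, E♭, G); C♭ is not a chord tone.
It is held over (the same pitch as the preceding C♭) and then sustained as the same pitch into the next harmony.
Sustained through a change of harmony — a pedal tone.

Pedal tone (pedal point).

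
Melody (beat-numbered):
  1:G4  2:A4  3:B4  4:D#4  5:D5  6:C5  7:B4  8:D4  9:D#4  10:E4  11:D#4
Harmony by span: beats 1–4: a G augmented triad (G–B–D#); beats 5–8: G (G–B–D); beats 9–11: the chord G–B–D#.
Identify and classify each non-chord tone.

A4 (beat 2) — passing tone; C5 (beat 6) — passing tone; E4 (beat 10) — neighbor tone.

The harmony at that moment is G augmented triad (G, B, D#); A4 is not a chord tone.
It is approached by step up from G4 and left by step up to B4.
Step in, step out in the same direction — a passing tone.
The harmony at that moment is G major triad (G, B, D); C5 is not a chord tone.
It is approached by step down from D5 and left by step down to B4.
Step in, step out in the same direction — a passing tone.
The harmony at that moment is G augmented triad (G, B, D#); E4 is not a chord tone.
It is approached by step up from D#4 and left by step down to D#4.
Step away and step back to the same note — a neighbor tone (upper neighbor).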